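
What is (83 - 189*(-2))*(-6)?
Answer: -2766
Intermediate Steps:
(83 - 189*(-2))*(-6) = (83 + 378)*(-6) = 461*(-6) = -2766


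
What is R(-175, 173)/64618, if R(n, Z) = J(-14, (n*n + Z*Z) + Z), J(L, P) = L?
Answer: -7/32309 ≈ -0.00021666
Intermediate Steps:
R(n, Z) = -14
R(-175, 173)/64618 = -14/64618 = -14*1/64618 = -7/32309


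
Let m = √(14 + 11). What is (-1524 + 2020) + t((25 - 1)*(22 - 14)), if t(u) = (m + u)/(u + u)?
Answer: 190661/384 ≈ 496.51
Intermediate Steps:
m = 5 (m = √25 = 5)
t(u) = (5 + u)/(2*u) (t(u) = (5 + u)/(u + u) = (5 + u)/((2*u)) = (5 + u)*(1/(2*u)) = (5 + u)/(2*u))
(-1524 + 2020) + t((25 - 1)*(22 - 14)) = (-1524 + 2020) + (5 + (25 - 1)*(22 - 14))/(2*(((25 - 1)*(22 - 14)))) = 496 + (5 + 24*8)/(2*((24*8))) = 496 + (½)*(5 + 192)/192 = 496 + (½)*(1/192)*197 = 496 + 197/384 = 190661/384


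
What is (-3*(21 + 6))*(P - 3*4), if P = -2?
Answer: 1134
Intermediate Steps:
(-3*(21 + 6))*(P - 3*4) = (-3*(21 + 6))*(-2 - 3*4) = (-3*27)*(-2 - 12) = -81*(-14) = 1134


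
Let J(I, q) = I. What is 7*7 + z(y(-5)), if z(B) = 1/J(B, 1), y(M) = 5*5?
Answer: 1226/25 ≈ 49.040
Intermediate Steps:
y(M) = 25
z(B) = 1/B
7*7 + z(y(-5)) = 7*7 + 1/25 = 49 + 1/25 = 1226/25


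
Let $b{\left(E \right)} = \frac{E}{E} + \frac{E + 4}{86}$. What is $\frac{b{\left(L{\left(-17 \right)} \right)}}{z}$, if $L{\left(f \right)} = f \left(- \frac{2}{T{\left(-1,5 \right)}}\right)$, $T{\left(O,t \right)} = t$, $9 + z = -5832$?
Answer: $- \frac{22}{114165} \approx -0.0001927$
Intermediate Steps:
$z = -5841$ ($z = -9 - 5832 = -5841$)
$L{\left(f \right)} = - \frac{2 f}{5}$ ($L{\left(f \right)} = f \left(- \frac{2}{5}\right) = - \frac{2 f}{5}$)
$b{\left(E \right)} = \frac{45}{43} + \frac{E}{86}$ ($b{\left(E \right)} = 1 + \left(4 + E\right) \frac{1}{86} = 1 + \left(\frac{2}{43} + \frac{E}{86}\right) = \frac{45}{43} + \frac{E}{86}$)
$\frac{b{\left(L{\left(-17 \right)} \right)}}{z} = \frac{\frac{45}{43} + \frac{\left(- \frac{2}{5}\right) \left(-17\right)}{86}}{-5841} = \left(\frac{45}{43} + \frac{1}{86} \cdot \frac{34}{5}\right) \left(- \frac{1}{5841}\right) = \left(\frac{45}{43} + \frac{17}{215}\right) \left(- \frac{1}{5841}\right) = \frac{242}{215} \left(- \frac{1}{5841}\right) = - \frac{22}{114165}$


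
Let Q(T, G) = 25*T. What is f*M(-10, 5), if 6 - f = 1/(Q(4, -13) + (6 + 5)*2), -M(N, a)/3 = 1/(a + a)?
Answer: -2193/1220 ≈ -1.7975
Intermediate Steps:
M(N, a) = -3/(2*a) (M(N, a) = -3/(a + a) = -3*1/(2*a) = -3/(2*a))
f = 731/122 (f = 6 - 1/(25*4 + (6 + 5)*2) = 6 - 1/(100 + 11*2) = 6 - 1/(100 + 22) = 6 - 1/122 = 731/122 ≈ 5.9918)
f*M(-10, 5) = 731*(-3/2/5)/122 = 731*(-3/2*1/5)/122 = (731/122)*(-3/10) = -2193/1220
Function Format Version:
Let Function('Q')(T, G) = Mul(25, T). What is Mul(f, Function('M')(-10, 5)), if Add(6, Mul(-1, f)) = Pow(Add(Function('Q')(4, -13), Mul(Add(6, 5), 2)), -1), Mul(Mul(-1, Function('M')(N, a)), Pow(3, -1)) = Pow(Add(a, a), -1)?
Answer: Rational(-2193, 1220) ≈ -1.7975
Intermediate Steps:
Function('M')(N, a) = Mul(Rational(-3, 2), Pow(a, -1)) (Function('M')(N, a) = Mul(-3, Pow(Add(a, a), -1)) = Mul(-3, Pow(Mul(2, a), -1)) = Mul(-3, Mul(Rational(1, 2), Pow(a, -1))) = Mul(Rational(-3, 2), Pow(a, -1)))
f = Rational(731, 122) (f = Add(6, Mul(-1, Pow(Add(Mul(25, 4), Mul(Add(6, 5), 2)), -1))) = Add(6, Mul(-1, Pow(Add(100, Mul(11, 2)), -1))) = Add(6, Mul(-1, Pow(Add(100, 22), -1))) = Add(6, Mul(-1, Pow(122, -1))) = Add(6, Mul(-1, Rational(1, 122))) = Add(6, Rational(-1, 122)) = Rational(731, 122) ≈ 5.9918)
Mul(f, Function('M')(-10, 5)) = Mul(Rational(731, 122), Mul(Rational(-3, 2), Pow(5, -1))) = Mul(Rational(731, 122), Mul(Rational(-3, 2), Rational(1, 5))) = Mul(Rational(731, 122), Rational(-3, 10)) = Rational(-2193, 1220)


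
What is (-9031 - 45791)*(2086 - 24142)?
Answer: 1209154032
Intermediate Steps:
(-9031 - 45791)*(2086 - 24142) = -54822*(-22056) = 1209154032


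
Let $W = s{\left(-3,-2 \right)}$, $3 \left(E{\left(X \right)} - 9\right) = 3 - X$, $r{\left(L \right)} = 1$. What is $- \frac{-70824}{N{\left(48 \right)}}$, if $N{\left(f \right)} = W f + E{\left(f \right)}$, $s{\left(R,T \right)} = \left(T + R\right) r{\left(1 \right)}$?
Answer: $- \frac{11804}{41} \approx -287.9$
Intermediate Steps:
$E{\left(X \right)} = 10 - \frac{X}{3}$ ($E{\left(X \right)} = 9 + \frac{3 - X}{3} = 9 - \left(-1 + \frac{X}{3}\right) = 10 - \frac{X}{3}$)
$s{\left(R,T \right)} = R + T$ ($s{\left(R,T \right)} = \left(T + R\right) 1 = \left(R + T\right) 1 = R + T$)
$W = -5$ ($W = -3 - 2 = -5$)
$N{\left(f \right)} = 10 - \frac{16 f}{3}$ ($N{\left(f \right)} = - 5 f - \left(-10 + \frac{f}{3}\right) = 10 - \frac{16 f}{3}$)
$- \frac{-70824}{N{\left(48 \right)}} = - \frac{-70824}{10 - 256} = - \frac{-70824}{-246} = - \frac{\left(-70824\right) \left(-1\right)}{246} = \left(-1\right) \frac{11804}{41} = - \frac{11804}{41}$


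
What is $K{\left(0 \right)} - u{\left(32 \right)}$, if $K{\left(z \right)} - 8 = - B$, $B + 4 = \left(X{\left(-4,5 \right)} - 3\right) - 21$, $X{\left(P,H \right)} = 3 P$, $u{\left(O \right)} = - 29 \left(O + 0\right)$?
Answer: $976$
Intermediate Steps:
$u{\left(O \right)} = - 29 O$
$B = -40$ ($B = -4 + \left(\left(3 \left(-4\right) - 3\right) - 21\right) = -4 - 36 = -40$)
$K{\left(z \right)} = 48$ ($K{\left(z \right)} = 8 - -40 = 8 + 40 = 48$)
$K{\left(0 \right)} - u{\left(32 \right)} = 48 - \left(-29\right) 32 = 48 - -928 = 48 + 928 = 976$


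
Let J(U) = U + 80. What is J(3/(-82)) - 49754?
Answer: -4073271/82 ≈ -49674.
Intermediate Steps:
J(U) = 80 + U
J(3/(-82)) - 49754 = (80 + 3/(-82)) - 49754 = (80 + 3*(-1/82)) - 49754 = (80 - 3/82) - 49754 = 6557/82 - 49754 = -4073271/82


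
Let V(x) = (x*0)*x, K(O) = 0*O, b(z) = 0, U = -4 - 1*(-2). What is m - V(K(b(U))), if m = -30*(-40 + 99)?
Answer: -1770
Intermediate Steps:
U = -2 (U = -4 + 2 = -2)
K(O) = 0
V(x) = 0 (V(x) = 0*x = 0)
m = -1770 (m = -30*59 = -1*1770 = -1770)
m - V(K(b(U))) = -1770 - 1*0 = -1770 + 0 = -1770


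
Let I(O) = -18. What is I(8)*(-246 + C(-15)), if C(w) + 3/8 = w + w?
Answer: 19899/4 ≈ 4974.8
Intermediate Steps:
C(w) = -3/8 + 2*w (C(w) = -3/8 + (w + w) = -3/8 + 2*w)
I(8)*(-246 + C(-15)) = -18*(-246 + (-3/8 + 2*(-15))) = -18*(-246 + (-3/8 - 30)) = -18*(-246 - 243/8) = -18*(-2211/8) = 19899/4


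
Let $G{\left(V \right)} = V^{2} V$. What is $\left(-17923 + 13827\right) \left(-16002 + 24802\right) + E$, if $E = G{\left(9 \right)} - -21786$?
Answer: $-36022285$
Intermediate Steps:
$G{\left(V \right)} = V^{3}$
$E = 22515$ ($E = 9^{3} - -21786 = 729 + 21786 = 22515$)
$\left(-17923 + 13827\right) \left(-16002 + 24802\right) + E = \left(-17923 + 13827\right) \left(-16002 + 24802\right) + 22515 = \left(-4096\right) 8800 + 22515 = -36044800 + 22515 = -36022285$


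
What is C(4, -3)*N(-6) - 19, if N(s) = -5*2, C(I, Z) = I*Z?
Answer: 101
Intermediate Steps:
N(s) = -10
C(4, -3)*N(-6) - 19 = (4*(-3))*(-10) - 19 = -12*(-10) - 19 = 120 - 19 = 101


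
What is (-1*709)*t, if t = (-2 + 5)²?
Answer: -6381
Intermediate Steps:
t = 9 (t = 3² = 9)
(-1*709)*t = -1*709*9 = -709*9 = -6381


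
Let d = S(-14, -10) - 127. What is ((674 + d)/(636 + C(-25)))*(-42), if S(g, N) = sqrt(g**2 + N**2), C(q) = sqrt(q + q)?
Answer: -7305732/202273 - 26712*sqrt(74)/202273 + 420*I*sqrt(37)/202273 + 57435*I*sqrt(2)/202273 ≈ -37.254 + 0.41419*I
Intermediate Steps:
C(q) = sqrt(2)*sqrt(q) (C(q) = sqrt(2*q) = sqrt(2)*sqrt(q))
S(g, N) = sqrt(N**2 + g**2)
d = -127 + 2*sqrt(74) (d = sqrt((-10)**2 + (-14)**2) - 127 = sqrt(100 + 196) - 127 = sqrt(296) - 127 = 2*sqrt(74) - 127 = -127 + 2*sqrt(74) ≈ -109.80)
((674 + d)/(636 + C(-25)))*(-42) = ((674 + (-127 + 2*sqrt(74)))/(636 + sqrt(2)*sqrt(-25)))*(-42) = ((547 + 2*sqrt(74))/(636 + sqrt(2)*(5*I)))*(-42) = ((547 + 2*sqrt(74))/(636 + 5*I*sqrt(2)))*(-42) = -42*(547 + 2*sqrt(74))/(636 + 5*I*sqrt(2))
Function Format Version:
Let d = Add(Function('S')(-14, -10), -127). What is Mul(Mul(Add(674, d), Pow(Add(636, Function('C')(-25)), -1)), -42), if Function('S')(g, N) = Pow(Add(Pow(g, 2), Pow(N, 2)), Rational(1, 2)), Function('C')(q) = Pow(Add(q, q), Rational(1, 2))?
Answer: Add(Rational(-7305732, 202273), Mul(Rational(-26712, 202273), Pow(74, Rational(1, 2))), Mul(Rational(420, 202273), I, Pow(37, Rational(1, 2))), Mul(Rational(57435, 202273), I, Pow(2, Rational(1, 2)))) ≈ Add(-37.254, Mul(0.41419, I))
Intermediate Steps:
Function('C')(q) = Mul(Pow(2, Rational(1, 2)), Pow(q, Rational(1, 2))) (Function('C')(q) = Pow(Mul(2, q), Rational(1, 2)) = Mul(Pow(2, Rational(1, 2)), Pow(q, Rational(1, 2))))
Function('S')(g, N) = Pow(Add(Pow(N, 2), Pow(g, 2)), Rational(1, 2))
d = Add(-127, Mul(2, Pow(74, Rational(1, 2)))) (d = Add(Pow(Add(Pow(-10, 2), Pow(-14, 2)), Rational(1, 2)), -127) = Add(Pow(Add(100, 196), Rational(1, 2)), -127) = Add(Pow(296, Rational(1, 2)), -127) = Add(Mul(2, Pow(74, Rational(1, 2))), -127) = Add(-127, Mul(2, Pow(74, Rational(1, 2)))) ≈ -109.80)
Mul(Mul(Add(674, d), Pow(Add(636, Function('C')(-25)), -1)), -42) = Mul(Mul(Add(674, Add(-127, Mul(2, Pow(74, Rational(1, 2))))), Pow(Add(636, Mul(Pow(2, Rational(1, 2)), Pow(-25, Rational(1, 2)))), -1)), -42) = Mul(Mul(Add(547, Mul(2, Pow(74, Rational(1, 2)))), Pow(Add(636, Mul(Pow(2, Rational(1, 2)), Mul(5, I))), -1)), -42) = Mul(Mul(Add(547, Mul(2, Pow(74, Rational(1, 2)))), Pow(Add(636, Mul(5, I, Pow(2, Rational(1, 2)))), -1)), -42) = Mul(Mul(Pow(Add(636, Mul(5, I, Pow(2, Rational(1, 2)))), -1), Add(547, Mul(2, Pow(74, Rational(1, 2))))), -42) = Mul(-42, Pow(Add(636, Mul(5, I, Pow(2, Rational(1, 2)))), -1), Add(547, Mul(2, Pow(74, Rational(1, 2)))))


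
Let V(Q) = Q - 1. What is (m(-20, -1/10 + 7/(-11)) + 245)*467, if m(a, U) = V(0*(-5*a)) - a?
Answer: 123288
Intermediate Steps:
V(Q) = -1 + Q
m(a, U) = -1 - a (m(a, U) = (-1 + 0*(-5*a)) - a = (-1 + 0) - a = -1 - a)
(m(-20, -1/10 + 7/(-11)) + 245)*467 = ((-1 - 1*(-20)) + 245)*467 = ((-1 + 20) + 245)*467 = (19 + 245)*467 = 264*467 = 123288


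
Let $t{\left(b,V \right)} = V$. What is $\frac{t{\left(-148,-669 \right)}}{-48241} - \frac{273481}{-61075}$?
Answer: $\frac{13233856096}{2946319075} \approx 4.4917$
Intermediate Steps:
$\frac{t{\left(-148,-669 \right)}}{-48241} - \frac{273481}{-61075} = - \frac{669}{-48241} - \frac{273481}{-61075} = \left(-669\right) \left(- \frac{1}{48241}\right) - - \frac{273481}{61075} = \frac{669}{48241} + \frac{273481}{61075} = \frac{13233856096}{2946319075}$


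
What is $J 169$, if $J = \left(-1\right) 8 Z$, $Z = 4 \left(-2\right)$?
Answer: $10816$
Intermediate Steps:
$Z = -8$
$J = 64$ ($J = \left(-1\right) 8 \left(-8\right) = \left(-8\right) \left(-8\right) = 64$)
$J 169 = 64 \cdot 169 = 10816$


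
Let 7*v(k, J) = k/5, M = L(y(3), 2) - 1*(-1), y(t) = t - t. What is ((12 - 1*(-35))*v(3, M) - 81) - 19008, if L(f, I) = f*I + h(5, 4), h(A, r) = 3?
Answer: -667974/35 ≈ -19085.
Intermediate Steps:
y(t) = 0
L(f, I) = 3 + I*f (L(f, I) = f*I + 3 = I*f + 3 = 3 + I*f)
M = 4 (M = (3 + 2*0) - 1*(-1) = (3 + 0) + 1 = 3 + 1 = 4)
v(k, J) = k/35 (v(k, J) = (k/5)/7 = k/35)
((12 - 1*(-35))*v(3, M) - 81) - 19008 = ((12 - 1*(-35))*((1/35)*3) - 81) - 19008 = ((12 + 35)*(3/35) - 81) - 19008 = (47*(3/35) - 81) - 19008 = (141/35 - 81) - 19008 = -2694/35 - 19008 = -667974/35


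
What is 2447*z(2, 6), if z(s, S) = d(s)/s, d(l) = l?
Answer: 2447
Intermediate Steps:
z(s, S) = 1 (z(s, S) = s/s = 1)
2447*z(2, 6) = 2447*1 = 2447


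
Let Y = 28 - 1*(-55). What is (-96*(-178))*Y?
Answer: 1418304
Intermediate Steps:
Y = 83 (Y = 28 + 55 = 83)
(-96*(-178))*Y = -96*(-178)*83 = 17088*83 = 1418304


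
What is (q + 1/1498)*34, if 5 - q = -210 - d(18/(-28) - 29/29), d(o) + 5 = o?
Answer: 5306040/749 ≈ 7084.2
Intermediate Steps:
d(o) = -5 + o
q = 2917/14 (q = 5 - (-210 - (-5 + (18/(-28) - 29/29))) = 5 - (-210 - (-5 + (18*(-1/28) - 29*1/29))) = 5 - (-210 - (-5 + (-9/14 - 1))) = 5 - (-210 - (-5 - 23/14)) = 5 - (-210 - 1*(-93/14)) = 5 - (-210 + 93/14) = 5 - 1*(-2847/14) = 5 + 2847/14 = 2917/14 ≈ 208.36)
(q + 1/1498)*34 = (2917/14 + 1/1498)*34 = (156060/749)*34 = 5306040/749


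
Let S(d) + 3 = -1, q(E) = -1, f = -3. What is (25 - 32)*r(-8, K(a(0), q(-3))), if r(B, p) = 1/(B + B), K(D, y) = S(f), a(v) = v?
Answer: 7/16 ≈ 0.43750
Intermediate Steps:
S(d) = -4 (S(d) = -3 - 1 = -4)
K(D, y) = -4
r(B, p) = 1/(2*B)
(25 - 32)*r(-8, K(a(0), q(-3))) = (25 - 32)*((½)/(-8)) = -7*(-1)/(2*8) = -7*(-1/16) = 7/16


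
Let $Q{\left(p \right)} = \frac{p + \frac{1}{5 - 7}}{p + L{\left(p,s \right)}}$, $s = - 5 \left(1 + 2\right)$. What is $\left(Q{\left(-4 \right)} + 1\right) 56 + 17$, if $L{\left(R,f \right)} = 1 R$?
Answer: $\frac{209}{2} \approx 104.5$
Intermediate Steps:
$s = -15$ ($s = \left(-5\right) 3 = -15$)
$L{\left(R,f \right)} = R$
$Q{\left(p \right)} = \frac{- \frac{1}{2} + p}{2 p}$ ($Q{\left(p \right)} = \frac{p + \frac{1}{5 - 7}}{p + p} = \frac{p + \frac{1}{-2}}{2 p} = \left(p - \frac{1}{2}\right) \frac{1}{2 p} = \left(- \frac{1}{2} + p\right) \frac{1}{2 p} = \frac{- \frac{1}{2} + p}{2 p}$)
$\left(Q{\left(-4 \right)} + 1\right) 56 + 17 = \left(\frac{-1 + 2 \left(-4\right)}{4 \left(-4\right)} + 1\right) 56 + 17 = \left(\frac{1}{4} \left(- \frac{1}{4}\right) \left(-1 - 8\right) + 1\right) 56 + 17 = \left(\frac{1}{4} \left(- \frac{1}{4}\right) \left(-9\right) + 1\right) 56 + 17 = \left(\frac{9}{16} + 1\right) 56 + 17 = \frac{25}{16} \cdot 56 + 17 = \frac{175}{2} + 17 = \frac{209}{2}$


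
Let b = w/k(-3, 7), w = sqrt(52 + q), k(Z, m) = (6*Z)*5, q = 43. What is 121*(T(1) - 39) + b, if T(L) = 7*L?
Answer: -3872 - sqrt(95)/90 ≈ -3872.1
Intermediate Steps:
k(Z, m) = 30*Z
w = sqrt(95) (w = sqrt(52 + 43) = sqrt(95) ≈ 9.7468)
b = -sqrt(95)/90 (b = sqrt(95)/((30*(-3))) = sqrt(95)/(-90) = sqrt(95)*(-1/90) = -sqrt(95)/90 ≈ -0.10830)
121*(T(1) - 39) + b = 121*(7*1 - 39) - sqrt(95)/90 = 121*(7 - 39) - sqrt(95)/90 = 121*(-32) - sqrt(95)/90 = -3872 - sqrt(95)/90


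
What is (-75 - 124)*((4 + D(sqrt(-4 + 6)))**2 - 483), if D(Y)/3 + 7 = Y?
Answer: 35024 + 20298*sqrt(2) ≈ 63730.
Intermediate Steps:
D(Y) = -21 + 3*Y
(-75 - 124)*((4 + D(sqrt(-4 + 6)))**2 - 483) = (-75 - 124)*((4 + (-21 + 3*sqrt(-4 + 6)))**2 - 483) = -199*((4 + (-21 + 3*sqrt(2)))**2 - 483) = -199*((-17 + 3*sqrt(2))**2 - 483) = -199*(-483 + (-17 + 3*sqrt(2))**2) = 96117 - 199*(-17 + 3*sqrt(2))**2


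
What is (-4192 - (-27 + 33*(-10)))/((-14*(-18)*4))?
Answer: -3835/1008 ≈ -3.8046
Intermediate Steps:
(-4192 - (-27 + 33*(-10)))/((-14*(-18)*4)) = (-4192 - (-27 - 330))/((252*4)) = (-4192 - 1*(-357))/1008 = (-4192 + 357)*(1/1008) = -3835*1/1008 = -3835/1008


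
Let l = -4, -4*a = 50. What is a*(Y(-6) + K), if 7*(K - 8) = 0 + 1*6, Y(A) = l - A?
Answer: -950/7 ≈ -135.71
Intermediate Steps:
a = -25/2 (a = -¼*50 = -25/2 ≈ -12.500)
Y(A) = -4 - A
K = 62/7 (K = 8 + (0 + 1*6)/7 = 8 + (0 + 6)/7 = 8 + (⅐)*6 = 8 + 6/7 = 62/7 ≈ 8.8571)
a*(Y(-6) + K) = -25*((-4 - 1*(-6)) + 62/7)/2 = -25*((-4 + 6) + 62/7)/2 = -25*(2 + 62/7)/2 = -25/2*76/7 = -950/7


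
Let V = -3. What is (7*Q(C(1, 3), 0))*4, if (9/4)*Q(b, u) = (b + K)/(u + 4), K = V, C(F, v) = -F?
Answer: -112/9 ≈ -12.444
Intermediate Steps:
K = -3
Q(b, u) = 4*(-3 + b)/(9*(4 + u)) (Q(b, u) = 4*((b - 3)/(u + 4))/9 = 4*((-3 + b)/(4 + u))/9 = 4*(-3 + b)/(9*(4 + u)))
(7*Q(C(1, 3), 0))*4 = (7*(4*(-3 - 1*1)/(9*(4 + 0))))*4 = (7*((4/9)*(-3 - 1)/4))*4 = (7*((4/9)*(1/4)*(-4)))*4 = (7*(-4/9))*4 = -28/9*4 = -112/9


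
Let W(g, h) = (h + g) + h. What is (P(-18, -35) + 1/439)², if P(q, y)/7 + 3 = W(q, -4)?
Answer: 7941661456/192721 ≈ 41208.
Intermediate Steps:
W(g, h) = g + 2*h (W(g, h) = (g + h) + h = g + 2*h)
P(q, y) = -77 + 7*q (P(q, y) = -21 + 7*(q + 2*(-4)) = -21 + 7*(q - 8) = -21 + 7*(-8 + q) = -21 + (-56 + 7*q) = -77 + 7*q)
(P(-18, -35) + 1/439)² = ((-77 + 7*(-18)) + 1/439)² = ((-77 - 126) + 1/439)² = (-203 + 1/439)² = (-89116/439)² = 7941661456/192721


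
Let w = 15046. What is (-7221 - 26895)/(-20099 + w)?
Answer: 34116/5053 ≈ 6.7516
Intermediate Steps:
(-7221 - 26895)/(-20099 + w) = (-7221 - 26895)/(-20099 + 15046) = -34116/(-5053) = -34116*(-1/5053) = 34116/5053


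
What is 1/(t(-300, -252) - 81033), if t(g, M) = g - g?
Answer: -1/81033 ≈ -1.2341e-5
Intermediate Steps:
t(g, M) = 0
1/(t(-300, -252) - 81033) = 1/(0 - 81033) = 1/(-81033) = -1/81033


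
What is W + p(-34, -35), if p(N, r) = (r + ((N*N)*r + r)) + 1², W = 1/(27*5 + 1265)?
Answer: -56740599/1400 ≈ -40529.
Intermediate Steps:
W = 1/1400 (W = 1/(135 + 1265) = 1/1400 ≈ 0.00071429)
p(N, r) = 1 + 2*r + r*N² (p(N, r) = (r + (N²*r + r)) + 1 = (r + (r*N² + r)) + 1 = (r + (r + r*N²)) + 1 = (2*r + r*N²) + 1 = 1 + 2*r + r*N²)
W + p(-34, -35) = 1/1400 + (1 + 2*(-35) - 35*(-34)²) = 1/1400 + (1 - 70 - 35*1156) = 1/1400 + (1 - 70 - 40460) = 1/1400 - 40529 = -56740599/1400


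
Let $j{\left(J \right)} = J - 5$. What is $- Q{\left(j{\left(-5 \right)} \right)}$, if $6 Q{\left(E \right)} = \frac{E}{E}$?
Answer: $- \frac{1}{6} \approx -0.16667$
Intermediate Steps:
$j{\left(J \right)} = -5 + J$
$Q{\left(E \right)} = \frac{1}{6}$ ($Q{\left(E \right)} = \frac{E \frac{1}{E}}{6} = \frac{1}{6} \cdot 1 = \frac{1}{6}$)
$- Q{\left(j{\left(-5 \right)} \right)} = \left(-1\right) \frac{1}{6} = - \frac{1}{6}$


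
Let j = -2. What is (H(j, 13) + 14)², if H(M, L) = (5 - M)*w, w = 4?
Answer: 1764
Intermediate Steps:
H(M, L) = 20 - 4*M (H(M, L) = (5 - M)*4 = 20 - 4*M)
(H(j, 13) + 14)² = ((20 - 4*(-2)) + 14)² = ((20 + 8) + 14)² = (28 + 14)² = 42² = 1764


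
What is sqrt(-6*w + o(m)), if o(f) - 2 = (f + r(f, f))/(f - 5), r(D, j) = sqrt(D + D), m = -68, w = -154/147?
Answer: sqrt(2406810 - 7154*I*sqrt(34))/511 ≈ 3.0361 - 0.026309*I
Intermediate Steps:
w = -22/21 (w = -154*1/147 = -22/21 ≈ -1.0476)
r(D, j) = sqrt(2)*sqrt(D) (r(D, j) = sqrt(2*D) = sqrt(2)*sqrt(D))
o(f) = 2 + (f + sqrt(2)*sqrt(f))/(-5 + f) (o(f) = 2 + (f + sqrt(2)*sqrt(f))/(f - 5) = 2 + (f + sqrt(2)*sqrt(f))/(-5 + f))
sqrt(-6*w + o(m)) = sqrt(-6*(-22/21) + (-10 + 3*(-68) + sqrt(2)*sqrt(-68))/(-5 - 68)) = sqrt(44/7 + (-10 - 204 + sqrt(2)*(2*I*sqrt(17)))/(-73)) = sqrt(44/7 - (-10 - 204 + 2*I*sqrt(34))/73) = sqrt(44/7 - (-214 + 2*I*sqrt(34))/73) = sqrt(44/7 + (214/73 - 2*I*sqrt(34)/73)) = sqrt(4710/511 - 2*I*sqrt(34)/73)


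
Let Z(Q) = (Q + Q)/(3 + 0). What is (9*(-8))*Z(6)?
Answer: -288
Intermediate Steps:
Z(Q) = 2*Q/3 (Z(Q) = (2*Q)/3 = (2*Q)*(1/3) = 2*Q/3)
(9*(-8))*Z(6) = (9*(-8))*((2/3)*6) = -72*4 = -288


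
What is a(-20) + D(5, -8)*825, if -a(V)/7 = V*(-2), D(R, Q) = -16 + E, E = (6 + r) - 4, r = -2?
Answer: -13480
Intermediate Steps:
E = 0 (E = (6 - 2) - 4 = 4 - 4 = 0)
D(R, Q) = -16 (D(R, Q) = -16 + 0 = -16)
a(V) = 14*V (a(V) = -7*V*(-2) = -(-14)*V = 14*V)
a(-20) + D(5, -8)*825 = 14*(-20) - 16*825 = -280 - 13200 = -13480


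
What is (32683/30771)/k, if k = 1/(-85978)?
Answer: -2810018974/30771 ≈ -91320.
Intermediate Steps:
k = -1/85978 ≈ -1.1631e-5
(32683/30771)/k = (32683/30771)/(-1/85978) = (32683*(1/30771))*(-85978) = (32683/30771)*(-85978) = -2810018974/30771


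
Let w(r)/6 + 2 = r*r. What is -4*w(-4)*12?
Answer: -4032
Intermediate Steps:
w(r) = -12 + 6*r**2 (w(r) = -12 + 6*(r*r) = -12 + 6*r**2)
-4*w(-4)*12 = -4*(-12 + 6*(-4)**2)*12 = -4*(-12 + 6*16)*12 = -4*(-12 + 96)*12 = -4*84*12 = -336*12 = -4032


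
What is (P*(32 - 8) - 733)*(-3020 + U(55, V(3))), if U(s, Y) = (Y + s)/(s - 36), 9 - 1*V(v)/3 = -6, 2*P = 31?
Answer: 1088320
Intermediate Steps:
P = 31/2 (P = (1/2)*31 = 31/2 ≈ 15.500)
V(v) = 45 (V(v) = 27 - 3*(-6) = 27 + 18 = 45)
U(s, Y) = (Y + s)/(-36 + s)
(P*(32 - 8) - 733)*(-3020 + U(55, V(3))) = (31*(32 - 8)/2 - 733)*(-3020 + (45 + 55)/(-36 + 55)) = ((31/2)*24 - 733)*(-3020 + 100/19) = (372 - 733)*(-3020 + (1/19)*100) = -361*(-3020 + 100/19) = -361*(-57280/19) = 1088320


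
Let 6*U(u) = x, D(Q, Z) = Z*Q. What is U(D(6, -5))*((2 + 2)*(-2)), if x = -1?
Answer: 4/3 ≈ 1.3333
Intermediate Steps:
D(Q, Z) = Q*Z
U(u) = -⅙ (U(u) = (⅙)*(-1) = -⅙)
U(D(6, -5))*((2 + 2)*(-2)) = -(2 + 2)*(-2)/6 = -2*(-2)/3 = -⅙*(-8) = 4/3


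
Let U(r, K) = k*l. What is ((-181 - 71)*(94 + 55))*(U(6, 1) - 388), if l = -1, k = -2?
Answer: 14493528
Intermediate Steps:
U(r, K) = 2 (U(r, K) = -2*(-1) = 2)
((-181 - 71)*(94 + 55))*(U(6, 1) - 388) = ((-181 - 71)*(94 + 55))*(2 - 388) = -252*149*(-386) = -37548*(-386) = 14493528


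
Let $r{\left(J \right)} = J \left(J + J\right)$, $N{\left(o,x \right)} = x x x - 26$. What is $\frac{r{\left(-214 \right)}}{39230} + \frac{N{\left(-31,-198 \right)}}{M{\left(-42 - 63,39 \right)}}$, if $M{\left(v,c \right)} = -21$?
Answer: $\frac{152260790786}{411915} \approx 3.6964 \cdot 10^{5}$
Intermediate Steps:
$N{\left(o,x \right)} = -26 + x^{3}$ ($N{\left(o,x \right)} = x^{2} x - 26 = x^{3} - 26 = -26 + x^{3}$)
$r{\left(J \right)} = 2 J^{2}$ ($r{\left(J \right)} = J 2 J = 2 J^{2}$)
$\frac{r{\left(-214 \right)}}{39230} + \frac{N{\left(-31,-198 \right)}}{M{\left(-42 - 63,39 \right)}} = \frac{2 \left(-214\right)^{2}}{39230} + \frac{-26 + \left(-198\right)^{3}}{-21} = 2 \cdot 45796 \cdot \frac{1}{39230} + \left(-26 - 7762392\right) \left(- \frac{1}{21}\right) = 91592 \cdot \frac{1}{39230} - - \frac{7762418}{21} = \frac{45796}{19615} + \frac{7762418}{21} = \frac{152260790786}{411915}$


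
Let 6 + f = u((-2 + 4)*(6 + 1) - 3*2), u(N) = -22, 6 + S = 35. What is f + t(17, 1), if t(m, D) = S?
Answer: 1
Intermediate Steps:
S = 29 (S = -6 + 35 = 29)
t(m, D) = 29
f = -28 (f = -6 - 22 = -28)
f + t(17, 1) = -28 + 29 = 1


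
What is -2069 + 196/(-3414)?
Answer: -3531881/1707 ≈ -2069.1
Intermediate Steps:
-2069 + 196/(-3414) = -2069 + 196*(-1/3414) = -2069 - 98/1707 = -3531881/1707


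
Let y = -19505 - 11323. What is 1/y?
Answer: -1/30828 ≈ -3.2438e-5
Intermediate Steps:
y = -30828
1/y = 1/(-30828) = -1/30828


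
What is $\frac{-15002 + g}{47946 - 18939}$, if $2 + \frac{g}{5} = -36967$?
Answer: $- \frac{199847}{29007} \approx -6.8896$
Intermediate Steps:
$g = -184845$ ($g = -10 + 5 \left(-36967\right) = -10 - 184835 = -184845$)
$\frac{-15002 + g}{47946 - 18939} = \frac{-15002 - 184845}{47946 - 18939} = - \frac{199847}{29007}$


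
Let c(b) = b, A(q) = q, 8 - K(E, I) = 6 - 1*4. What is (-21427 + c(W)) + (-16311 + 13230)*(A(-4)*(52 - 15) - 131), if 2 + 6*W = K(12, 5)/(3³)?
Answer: 22630636/27 ≈ 8.3817e+5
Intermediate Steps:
K(E, I) = 6 (K(E, I) = 8 - (6 - 1*4) = 8 - (6 - 4) = 8 - 1*2 = 8 - 2 = 6)
W = -8/27 (W = -⅓ + (6/(3³))/6 = -⅓ + (6/27)/6 = -⅓ + (6*(1/27))/6 = -⅓ + (⅙)*(2/9) = -⅓ + 1/27 = -8/27 ≈ -0.29630)
(-21427 + c(W)) + (-16311 + 13230)*(A(-4)*(52 - 15) - 131) = (-21427 - 8/27) + (-16311 + 13230)*(-4*(52 - 15) - 131) = -578537/27 - 3081*(-4*37 - 131) = -578537/27 - 3081*(-148 - 131) = -578537/27 - 3081*(-279) = -578537/27 + 859599 = 22630636/27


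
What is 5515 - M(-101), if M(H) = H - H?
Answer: 5515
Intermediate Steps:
M(H) = 0
5515 - M(-101) = 5515 - 1*0 = 5515 + 0 = 5515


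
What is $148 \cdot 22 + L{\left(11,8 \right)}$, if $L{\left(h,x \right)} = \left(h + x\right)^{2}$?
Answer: $3617$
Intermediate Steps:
$148 \cdot 22 + L{\left(11,8 \right)} = 148 \cdot 22 + \left(11 + 8\right)^{2} = 3256 + 19^{2} = 3256 + 361 = 3617$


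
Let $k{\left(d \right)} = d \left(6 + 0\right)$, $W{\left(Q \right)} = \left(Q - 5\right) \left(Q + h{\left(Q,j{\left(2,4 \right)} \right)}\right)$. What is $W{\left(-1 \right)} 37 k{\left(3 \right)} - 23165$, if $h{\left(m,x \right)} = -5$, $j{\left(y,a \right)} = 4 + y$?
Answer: $811$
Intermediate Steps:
$W{\left(Q \right)} = \left(-5 + Q\right)^{2}$ ($W{\left(Q \right)} = \left(Q - 5\right) \left(Q - 5\right) = \left(-5 + Q\right) \left(-5 + Q\right) = \left(-5 + Q\right)^{2}$)
$k{\left(d \right)} = 6 d$ ($k{\left(d \right)} = d 6 = 6 d$)
$W{\left(-1 \right)} 37 k{\left(3 \right)} - 23165 = \left(25 + \left(-1\right)^{2} - -10\right) 37 \cdot 6 \cdot 3 - 23165 = \left(25 + 1 + 10\right) 37 \cdot 18 - 23165 = 36 \cdot 37 \cdot 18 - 23165 = 1332 \cdot 18 - 23165 = 23976 - 23165 = 811$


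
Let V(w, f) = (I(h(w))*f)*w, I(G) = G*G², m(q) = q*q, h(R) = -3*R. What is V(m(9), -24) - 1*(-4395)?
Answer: 27894279603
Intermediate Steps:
m(q) = q²
I(G) = G³
V(w, f) = -27*f*w⁴ (V(w, f) = ((-3*w)³*f)*w = ((-27*w³)*f)*w = (-27*f*w³)*w = -27*f*w⁴)
V(m(9), -24) - 1*(-4395) = -27*(-24)*(9²)⁴ - 1*(-4395) = -27*(-24)*81⁴ + 4395 = -27*(-24)*43046721 + 4395 = 27894275208 + 4395 = 27894279603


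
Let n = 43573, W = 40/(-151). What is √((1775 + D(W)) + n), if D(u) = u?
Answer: 2*√258493427/151 ≈ 212.95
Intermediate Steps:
W = -40/151 (W = 40*(-1/151) = -40/151 ≈ -0.26490)
√((1775 + D(W)) + n) = √((1775 - 40/151) + 43573) = √(267985/151 + 43573) = √(6847508/151) = 2*√258493427/151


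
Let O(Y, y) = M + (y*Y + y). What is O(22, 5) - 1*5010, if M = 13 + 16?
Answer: -4866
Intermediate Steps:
M = 29
O(Y, y) = 29 + y + Y*y (O(Y, y) = 29 + (y*Y + y) = 29 + (Y*y + y) = 29 + (y + Y*y) = 29 + y + Y*y)
O(22, 5) - 1*5010 = (29 + 5 + 22*5) - 1*5010 = (29 + 5 + 110) - 5010 = 144 - 5010 = -4866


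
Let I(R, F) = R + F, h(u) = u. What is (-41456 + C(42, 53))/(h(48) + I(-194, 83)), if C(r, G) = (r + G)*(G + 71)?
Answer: 9892/21 ≈ 471.05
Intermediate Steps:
C(r, G) = (71 + G)*(G + r) (C(r, G) = (G + r)*(71 + G) = (71 + G)*(G + r))
I(R, F) = F + R
(-41456 + C(42, 53))/(h(48) + I(-194, 83)) = (-41456 + (53² + 71*53 + 71*42 + 53*42))/(48 + (83 - 194)) = (-41456 + (2809 + 3763 + 2982 + 2226))/(48 - 111) = (-41456 + 11780)/(-63) = -29676*(-1/63) = 9892/21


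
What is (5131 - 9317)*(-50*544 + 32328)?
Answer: -21465808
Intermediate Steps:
(5131 - 9317)*(-50*544 + 32328) = -4186*(-27200 + 32328) = -4186*5128 = -21465808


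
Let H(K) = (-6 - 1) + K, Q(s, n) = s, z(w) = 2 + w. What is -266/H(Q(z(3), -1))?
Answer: 133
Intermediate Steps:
H(K) = -7 + K
-266/H(Q(z(3), -1)) = -266/(-7 + (2 + 3)) = -266/(-7 + 5) = -266/(-2) = -266*(-1)/2 = -1*(-133) = 133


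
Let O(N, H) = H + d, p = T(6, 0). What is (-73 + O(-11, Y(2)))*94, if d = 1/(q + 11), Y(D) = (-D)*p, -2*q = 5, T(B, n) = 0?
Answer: -116466/17 ≈ -6850.9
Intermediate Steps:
p = 0
q = -5/2 (q = -1/2*5 = -5/2 ≈ -2.5000)
Y(D) = 0 (Y(D) = -D*0 = 0)
d = 2/17 (d = 1/(-5/2 + 11) = 1/(17/2) = 2/17 ≈ 0.11765)
O(N, H) = 2/17 + H (O(N, H) = H + 2/17 = 2/17 + H)
(-73 + O(-11, Y(2)))*94 = (-73 + (2/17 + 0))*94 = (-73 + 2/17)*94 = -1239/17*94 = -116466/17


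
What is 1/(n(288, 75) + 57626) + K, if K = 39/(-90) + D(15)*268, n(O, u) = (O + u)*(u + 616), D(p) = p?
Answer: 37196145463/9253770 ≈ 4019.6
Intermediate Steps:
n(O, u) = (616 + u)*(O + u) (n(O, u) = (O + u)*(616 + u) = (616 + u)*(O + u))
K = 120587/30 (K = 39/(-90) + 15*268 = 39*(-1/90) + 4020 = -13/30 + 4020 = 120587/30 ≈ 4019.6)
1/(n(288, 75) + 57626) + K = 1/((75² + 616*288 + 616*75 + 288*75) + 57626) + 120587/30 = 1/((5625 + 177408 + 46200 + 21600) + 57626) + 120587/30 = 1/(250833 + 57626) + 120587/30 = 1/308459 + 120587/30 = 37196145463/9253770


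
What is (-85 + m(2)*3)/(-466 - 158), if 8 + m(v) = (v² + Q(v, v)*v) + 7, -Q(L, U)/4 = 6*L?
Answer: 7/12 ≈ 0.58333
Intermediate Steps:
Q(L, U) = -24*L
m(v) = -1 - 23*v² (m(v) = -8 + ((v² + (-24*v)*v) + 7) = -8 + ((v² - 24*v²) + 7) = -8 + (-23*v² + 7) = -8 + (7 - 23*v²) = -1 - 23*v²)
(-85 + m(2)*3)/(-466 - 158) = (-85 + (-1 - 23*2²)*3)/(-466 - 158) = (-85 + (-1 - 23*4)*3)/(-624) = (-85 + (-1 - 92)*3)*(-1/624) = (-85 - 93*3)*(-1/624) = (-85 - 279)*(-1/624) = -364*(-1/624) = 7/12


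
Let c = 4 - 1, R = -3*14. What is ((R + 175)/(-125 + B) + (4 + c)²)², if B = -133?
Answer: 156475081/66564 ≈ 2350.7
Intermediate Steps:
R = -42
c = 3
((R + 175)/(-125 + B) + (4 + c)²)² = ((-42 + 175)/(-125 - 133) + (4 + 3)²)² = (133/(-258) + 7²)² = (133*(-1/258) + 49)² = (-133/258 + 49)² = (12509/258)² = 156475081/66564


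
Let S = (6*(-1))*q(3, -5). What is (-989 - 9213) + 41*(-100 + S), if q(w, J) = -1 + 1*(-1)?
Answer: -13810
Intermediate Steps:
q(w, J) = -2 (q(w, J) = -1 - 1 = -2)
S = 12 (S = (6*(-1))*(-2) = -6*(-2) = 12)
(-989 - 9213) + 41*(-100 + S) = (-989 - 9213) + 41*(-100 + 12) = -10202 + 41*(-88) = -10202 - 3608 = -13810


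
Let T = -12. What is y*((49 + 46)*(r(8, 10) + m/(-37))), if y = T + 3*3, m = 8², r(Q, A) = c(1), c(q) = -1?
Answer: 28785/37 ≈ 777.97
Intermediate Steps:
r(Q, A) = -1
m = 64
y = -3 (y = -12 + 3*3 = -12 + 9 = -3)
y*((49 + 46)*(r(8, 10) + m/(-37))) = -3*(49 + 46)*(-1 + 64/(-37)) = -285*(-1 + 64*(-1/37)) = -285*(-1 - 64/37) = -285*(-101)/37 = -3*(-9595/37) = 28785/37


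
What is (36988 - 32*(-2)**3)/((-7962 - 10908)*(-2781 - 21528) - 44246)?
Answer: 9311/114666646 ≈ 8.1201e-5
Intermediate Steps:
(36988 - 32*(-2)**3)/((-7962 - 10908)*(-2781 - 21528) - 44246) = (36988 - 32*(-8))/(-18870*(-24309) - 44246) = (36988 + 256)/(458710830 - 44246) = 37244/458666584 = 37244*(1/458666584) = 9311/114666646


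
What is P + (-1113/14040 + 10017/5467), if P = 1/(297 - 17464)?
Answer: 109990961863/62746758360 ≈ 1.7529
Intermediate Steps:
P = -1/17167 (P = 1/(-17167) = -1/17167 ≈ -5.8251e-5)
P + (-1113/14040 + 10017/5467) = -1/17167 + (-1113/14040 + 10017/5467) = -1/17167 + (-1113*1/14040 + 10017*(1/5467)) = -1/17167 + (-371/4680 + 1431/781) = -1/17167 + 6407329/3655080 = 109990961863/62746758360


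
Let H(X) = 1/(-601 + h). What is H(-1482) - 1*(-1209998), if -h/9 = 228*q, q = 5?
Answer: 13141788277/10861 ≈ 1.2100e+6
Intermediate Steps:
h = -10260 (h = -2052*5 = -9*1140 = -10260)
H(X) = -1/10861 (H(X) = 1/(-601 - 10260) = 1/(-10861) = -1/10861)
H(-1482) - 1*(-1209998) = -1/10861 - 1*(-1209998) = -1/10861 + 1209998 = 13141788277/10861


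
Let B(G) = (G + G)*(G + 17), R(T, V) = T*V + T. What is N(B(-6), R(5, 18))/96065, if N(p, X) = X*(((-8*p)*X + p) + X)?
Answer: 1905377/19213 ≈ 99.171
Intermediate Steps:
R(T, V) = T + T*V
B(G) = 2*G*(17 + G) (B(G) = (2*G)*(17 + G) = 2*G*(17 + G))
N(p, X) = X*(X + p - 8*X*p) (N(p, X) = X*((-8*X*p + p) + X) = X*((p - 8*X*p) + X) = X*(X + p - 8*X*p))
N(B(-6), R(5, 18))/96065 = ((5*(1 + 18))*(5*(1 + 18) + 2*(-6)*(17 - 6) - 8*5*(1 + 18)*2*(-6)*(17 - 6)))/96065 = ((5*19)*(5*19 + 2*(-6)*11 - 8*5*19*2*(-6)*11))*(1/96065) = (95*(95 - 132 - 8*95*(-132)))*(1/96065) = (95*(95 - 132 + 100320))*(1/96065) = (95*100283)*(1/96065) = 9526885*(1/96065) = 1905377/19213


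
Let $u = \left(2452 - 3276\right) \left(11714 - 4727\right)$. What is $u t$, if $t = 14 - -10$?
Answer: $-138174912$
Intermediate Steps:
$u = -5757288$ ($u = \left(2452 - 3276\right) 6987 = \left(-824\right) 6987 = -5757288$)
$t = 24$ ($t = 14 + 10 = 24$)
$u t = \left(-5757288\right) 24 = -138174912$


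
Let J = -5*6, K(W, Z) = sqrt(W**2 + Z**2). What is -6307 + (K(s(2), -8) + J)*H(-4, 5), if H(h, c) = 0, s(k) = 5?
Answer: -6307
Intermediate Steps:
J = -30
-6307 + (K(s(2), -8) + J)*H(-4, 5) = -6307 + (sqrt(5**2 + (-8)**2) - 30)*0 = -6307 + (sqrt(25 + 64) - 30)*0 = -6307 + (sqrt(89) - 30)*0 = -6307 + (-30 + sqrt(89))*0 = -6307 + 0 = -6307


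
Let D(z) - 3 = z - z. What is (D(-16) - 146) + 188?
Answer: 45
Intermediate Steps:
D(z) = 3 (D(z) = 3 + (z - z) = 3 + 0 = 3)
(D(-16) - 146) + 188 = (3 - 146) + 188 = -143 + 188 = 45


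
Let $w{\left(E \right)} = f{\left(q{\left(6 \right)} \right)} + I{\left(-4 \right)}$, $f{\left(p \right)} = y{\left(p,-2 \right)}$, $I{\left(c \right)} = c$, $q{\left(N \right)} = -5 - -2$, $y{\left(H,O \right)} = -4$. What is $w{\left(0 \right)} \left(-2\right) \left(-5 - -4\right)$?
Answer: $-16$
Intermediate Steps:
$q{\left(N \right)} = -3$ ($q{\left(N \right)} = -5 + 2 = -3$)
$f{\left(p \right)} = -4$
$w{\left(E \right)} = -8$ ($w{\left(E \right)} = -4 - 4 = -8$)
$w{\left(0 \right)} \left(-2\right) \left(-5 - -4\right) = \left(-8\right) \left(-2\right) \left(-5 - -4\right) = 16 \left(-5 + 4\right) = 16 \left(-1\right) = -16$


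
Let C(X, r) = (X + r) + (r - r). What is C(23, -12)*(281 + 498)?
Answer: 8569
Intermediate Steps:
C(X, r) = X + r (C(X, r) = (X + r) + 0 = X + r)
C(23, -12)*(281 + 498) = (23 - 12)*(281 + 498) = 11*779 = 8569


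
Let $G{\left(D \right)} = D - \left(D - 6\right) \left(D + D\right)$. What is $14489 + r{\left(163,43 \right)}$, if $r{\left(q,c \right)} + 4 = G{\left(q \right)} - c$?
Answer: $-36577$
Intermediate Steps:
$G{\left(D \right)} = D - 2 D \left(-6 + D\right)$ ($G{\left(D \right)} = D - \left(-6 + D\right) 2 D = D - 2 D \left(-6 + D\right)$)
$r{\left(q,c \right)} = -4 - c + q \left(13 - 2 q\right)$ ($r{\left(q,c \right)} = -4 - \left(c - q \left(13 - 2 q\right)\right) = -4 - c + q \left(13 - 2 q\right)$)
$14489 + r{\left(163,43 \right)} = 14489 - \left(47 + 163 \left(-13 + 2 \cdot 163\right)\right) = 14489 - \left(47 + 163 \left(-13 + 326\right)\right) = 14489 - \left(47 + 51019\right) = 14489 - 51066 = -36577$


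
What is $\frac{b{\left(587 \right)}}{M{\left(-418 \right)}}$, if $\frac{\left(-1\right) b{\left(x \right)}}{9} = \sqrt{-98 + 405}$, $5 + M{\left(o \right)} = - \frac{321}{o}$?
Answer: $\frac{3762 \sqrt{307}}{1769} \approx 37.261$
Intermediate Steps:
$M{\left(o \right)} = -5 - \frac{321}{o}$
$b{\left(x \right)} = - 9 \sqrt{307}$ ($b{\left(x \right)} = - 9 \sqrt{-98 + 405} = - 9 \sqrt{307}$)
$\frac{b{\left(587 \right)}}{M{\left(-418 \right)}} = \frac{\left(-9\right) \sqrt{307}}{-5 - \frac{321}{-418}} = \frac{\left(-9\right) \sqrt{307}}{-5 - - \frac{321}{418}} = \frac{\left(-9\right) \sqrt{307}}{-5 + \frac{321}{418}} = \frac{\left(-9\right) \sqrt{307}}{- \frac{1769}{418}} = - 9 \sqrt{307} \left(- \frac{418}{1769}\right) = \frac{3762 \sqrt{307}}{1769}$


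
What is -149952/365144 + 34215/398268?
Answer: -151370773/466106316 ≈ -0.32476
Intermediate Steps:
-149952/365144 + 34215/398268 = -149952*1/365144 + 34215*(1/398268) = -18744/45643 + 11405/132756 = -151370773/466106316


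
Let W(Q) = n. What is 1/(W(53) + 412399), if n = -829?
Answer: 1/411570 ≈ 2.4297e-6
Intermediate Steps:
W(Q) = -829
1/(W(53) + 412399) = 1/(-829 + 412399) = 1/411570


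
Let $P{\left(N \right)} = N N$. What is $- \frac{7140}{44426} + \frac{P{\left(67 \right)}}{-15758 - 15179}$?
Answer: $- \frac{210159247}{687203581} \approx -0.30582$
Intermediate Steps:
$P{\left(N \right)} = N^{2}$
$- \frac{7140}{44426} + \frac{P{\left(67 \right)}}{-15758 - 15179} = - \frac{7140}{44426} + \frac{67^{2}}{-15758 - 15179} = \left(-7140\right) \frac{1}{44426} + \frac{4489}{-30937} = - \frac{3570}{22213} + 4489 \left(- \frac{1}{30937}\right) = - \frac{3570}{22213} - \frac{4489}{30937} = - \frac{210159247}{687203581}$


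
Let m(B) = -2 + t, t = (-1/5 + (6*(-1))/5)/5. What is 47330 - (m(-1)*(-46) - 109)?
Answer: 1183353/25 ≈ 47334.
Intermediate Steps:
t = -7/25 (t = (-1*⅕ - 6*⅕)*(⅕) = (-⅕ - 6/5)*(⅕) = -7/5*⅕ = -7/25 ≈ -0.28000)
m(B) = -57/25 (m(B) = -2 - 7/25 = -57/25)
47330 - (m(-1)*(-46) - 109) = 47330 - (-57/25*(-46) - 109) = 47330 - (2622/25 - 109) = 47330 - 1*(-103/25) = 47330 + 103/25 = 1183353/25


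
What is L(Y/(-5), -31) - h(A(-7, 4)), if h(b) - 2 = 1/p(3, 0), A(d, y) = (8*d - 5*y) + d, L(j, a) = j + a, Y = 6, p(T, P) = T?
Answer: -518/15 ≈ -34.533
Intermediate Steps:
L(j, a) = a + j
A(d, y) = -5*y + 9*d (A(d, y) = (-5*y + 8*d) + d = -5*y + 9*d)
h(b) = 7/3 (h(b) = 2 + 1/3 = 2 + ⅓ = 7/3)
L(Y/(-5), -31) - h(A(-7, 4)) = (-31 + 6/(-5)) - 1*7/3 = (-31 + 6*(-⅕)) - 7/3 = (-31 - 6/5) - 7/3 = -161/5 - 7/3 = -518/15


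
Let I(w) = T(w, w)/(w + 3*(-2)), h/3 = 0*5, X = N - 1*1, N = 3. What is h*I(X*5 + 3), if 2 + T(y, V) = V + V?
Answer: 0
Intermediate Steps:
T(y, V) = -2 + 2*V (T(y, V) = -2 + (V + V) = -2 + 2*V)
X = 2 (X = 3 - 1*1 = 3 - 1 = 2)
h = 0 (h = 3*(0*5) = 3*0 = 0)
I(w) = (-2 + 2*w)/(-6 + w) (I(w) = (-2 + 2*w)/(w + 3*(-2)) = (-2 + 2*w)/(w - 6) = (-2 + 2*w)/(-6 + w))
h*I(X*5 + 3) = 0*(2*(-1 + (2*5 + 3))/(-6 + (2*5 + 3))) = 0*(2*(-1 + (10 + 3))/(-6 + (10 + 3))) = 0*(2*(-1 + 13)/(-6 + 13)) = 0*(2*12/7) = 0*(2*(⅐)*12) = 0*(24/7) = 0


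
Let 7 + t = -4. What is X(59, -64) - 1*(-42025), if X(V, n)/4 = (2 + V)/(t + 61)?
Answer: 1050747/25 ≈ 42030.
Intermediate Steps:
t = -11 (t = -7 - 4 = -11)
X(V, n) = 4/25 + 2*V/25 (X(V, n) = 4*((2 + V)/(-11 + 61)) = 4*((2 + V)/50) = 4*((2 + V)*(1/50)) = 4*(1/25 + V/50) = 4/25 + 2*V/25)
X(59, -64) - 1*(-42025) = (4/25 + (2/25)*59) - 1*(-42025) = (4/25 + 118/25) + 42025 = 122/25 + 42025 = 1050747/25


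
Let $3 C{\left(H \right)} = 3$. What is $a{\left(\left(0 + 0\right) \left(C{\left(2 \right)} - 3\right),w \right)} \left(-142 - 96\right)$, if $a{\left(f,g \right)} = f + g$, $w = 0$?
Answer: $0$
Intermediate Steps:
$C{\left(H \right)} = 1$ ($C{\left(H \right)} = \frac{1}{3} \cdot 3 = 1$)
$a{\left(\left(0 + 0\right) \left(C{\left(2 \right)} - 3\right),w \right)} \left(-142 - 96\right) = \left(\left(0 + 0\right) \left(1 - 3\right) + 0\right) \left(-142 - 96\right) = \left(0 \left(-2\right) + 0\right) \left(-238\right) = \left(0 + 0\right) \left(-238\right) = 0 \left(-238\right) = 0$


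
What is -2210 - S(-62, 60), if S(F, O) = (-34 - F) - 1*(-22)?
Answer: -2260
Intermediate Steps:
S(F, O) = -12 - F (S(F, O) = (-34 - F) + 22 = -12 - F)
-2210 - S(-62, 60) = -2210 - (-12 - 1*(-62)) = -2210 - (-12 + 62) = -2210 - 1*50 = -2210 - 50 = -2260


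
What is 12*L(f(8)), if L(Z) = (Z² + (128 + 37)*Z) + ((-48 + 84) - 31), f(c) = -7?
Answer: -13212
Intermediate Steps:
L(Z) = 5 + Z² + 165*Z (L(Z) = (Z² + 165*Z) + (36 - 31) = (Z² + 165*Z) + 5 = 5 + Z² + 165*Z)
12*L(f(8)) = 12*(5 + (-7)² + 165*(-7)) = 12*(5 + 49 - 1155) = 12*(-1101) = -13212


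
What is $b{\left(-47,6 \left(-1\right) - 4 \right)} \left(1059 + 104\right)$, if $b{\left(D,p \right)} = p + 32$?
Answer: $25586$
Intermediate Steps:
$b{\left(D,p \right)} = 32 + p$
$b{\left(-47,6 \left(-1\right) - 4 \right)} \left(1059 + 104\right) = \left(32 + \left(6 \left(-1\right) - 4\right)\right) \left(1059 + 104\right) = \left(32 - 10\right) 1163 = 22 \cdot 1163 = 25586$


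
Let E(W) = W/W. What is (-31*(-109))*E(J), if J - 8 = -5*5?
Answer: 3379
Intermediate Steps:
J = -17 (J = 8 - 5*5 = 8 - 25 = -17)
E(W) = 1
(-31*(-109))*E(J) = -31*(-109)*1 = 3379*1 = 3379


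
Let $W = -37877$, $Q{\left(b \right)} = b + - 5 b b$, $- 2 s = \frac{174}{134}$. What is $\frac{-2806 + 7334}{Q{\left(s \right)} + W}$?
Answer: $- \frac{81304768}{680168915} \approx -0.11954$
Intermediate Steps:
$s = - \frac{87}{134}$ ($s = - \frac{174 \cdot \frac{1}{134}}{2} = \left(- \frac{1}{2}\right) \frac{87}{67} = - \frac{87}{134} \approx -0.64925$)
$Q{\left(b \right)} = b - 5 b^{2}$
$\frac{-2806 + 7334}{Q{\left(s \right)} + W} = \frac{-2806 + 7334}{- \frac{87 \left(1 - - \frac{435}{134}\right)}{134} - 37877} = \frac{4528}{- \frac{87 \left(1 + \frac{435}{134}\right)}{134} - 37877} = \frac{4528}{\left(- \frac{87}{134}\right) \frac{569}{134} - 37877} = \frac{4528}{- \frac{49503}{17956} - 37877} = \frac{4528}{- \frac{680168915}{17956}} = 4528 \left(- \frac{17956}{680168915}\right) = - \frac{81304768}{680168915}$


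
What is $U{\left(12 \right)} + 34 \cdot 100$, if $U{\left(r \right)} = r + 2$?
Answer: $3414$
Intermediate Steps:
$U{\left(r \right)} = 2 + r$
$U{\left(12 \right)} + 34 \cdot 100 = \left(2 + 12\right) + 34 \cdot 100 = 14 + 3400 = 3414$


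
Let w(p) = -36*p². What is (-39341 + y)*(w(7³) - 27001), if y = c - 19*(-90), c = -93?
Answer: 160793457260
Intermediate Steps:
y = 1617 (y = -93 - 19*(-90) = -93 + 1710 = 1617)
(-39341 + y)*(w(7³) - 27001) = (-39341 + 1617)*(-36*(7³)² - 27001) = -37724*(-36*343² - 27001) = -37724*(-36*117649 - 27001) = -37724*(-4235364 - 27001) = -37724*(-4262365) = 160793457260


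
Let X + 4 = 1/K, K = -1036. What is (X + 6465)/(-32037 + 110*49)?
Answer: -6693595/27606292 ≈ -0.24247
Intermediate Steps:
X = -4145/1036 (X = -4 + 1/(-1036) = -4 - 1/1036 = -4145/1036 ≈ -4.0010)
(X + 6465)/(-32037 + 110*49) = (-4145/1036 + 6465)/(-32037 + 110*49) = 6693595/(1036*(-32037 + 5390)) = (6693595/1036)/(-26647) = (6693595/1036)*(-1/26647) = -6693595/27606292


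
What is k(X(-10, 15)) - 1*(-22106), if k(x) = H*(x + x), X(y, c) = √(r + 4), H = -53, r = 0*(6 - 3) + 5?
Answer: 21788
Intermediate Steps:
r = 5 (r = 0*3 + 5 = 0 + 5 = 5)
X(y, c) = 3 (X(y, c) = √(5 + 4) = √9 = 3)
k(x) = -106*x (k(x) = -53*(x + x) = -106*x)
k(X(-10, 15)) - 1*(-22106) = -106*3 - 1*(-22106) = -318 + 22106 = 21788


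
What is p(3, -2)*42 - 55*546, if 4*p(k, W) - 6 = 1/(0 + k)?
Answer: -59927/2 ≈ -29964.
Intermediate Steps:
p(k, W) = 3/2 + 1/(4*k) (p(k, W) = 3/2 + 1/(4*(0 + k)) = 3/2 + 1/(4*k))
p(3, -2)*42 - 55*546 = ((1/4)*(1 + 6*3)/3)*42 - 55*546 = ((1/4)*(1/3)*(1 + 18))*42 - 30030 = ((1/4)*(1/3)*19)*42 - 30030 = (19/12)*42 - 30030 = 133/2 - 30030 = -59927/2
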